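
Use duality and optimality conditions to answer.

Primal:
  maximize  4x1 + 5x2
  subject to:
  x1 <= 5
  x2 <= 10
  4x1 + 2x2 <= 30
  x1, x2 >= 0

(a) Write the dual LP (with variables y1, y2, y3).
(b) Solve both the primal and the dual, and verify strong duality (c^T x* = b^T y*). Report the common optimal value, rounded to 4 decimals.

The standard primal-dual pair for 'max c^T x s.t. A x <= b, x >= 0' is:
  Dual:  min b^T y  s.t.  A^T y >= c,  y >= 0.

So the dual LP is:
  minimize  5y1 + 10y2 + 30y3
  subject to:
    y1 + 4y3 >= 4
    y2 + 2y3 >= 5
    y1, y2, y3 >= 0

Solving the primal: x* = (2.5, 10).
  primal value c^T x* = 60.
Solving the dual: y* = (0, 3, 1).
  dual value b^T y* = 60.
Strong duality: c^T x* = b^T y*. Confirmed.

60


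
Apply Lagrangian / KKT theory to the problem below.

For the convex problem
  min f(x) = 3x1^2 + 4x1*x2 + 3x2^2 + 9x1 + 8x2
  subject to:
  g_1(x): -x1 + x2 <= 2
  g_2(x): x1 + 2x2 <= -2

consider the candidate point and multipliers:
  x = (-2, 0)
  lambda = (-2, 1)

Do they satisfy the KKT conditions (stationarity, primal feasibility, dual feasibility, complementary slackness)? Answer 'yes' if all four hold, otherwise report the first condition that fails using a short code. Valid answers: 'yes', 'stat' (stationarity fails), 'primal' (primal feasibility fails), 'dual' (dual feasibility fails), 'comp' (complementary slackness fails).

Gradient of f: grad f(x) = Q x + c = (-3, 0)
Constraint values g_i(x) = a_i^T x - b_i:
  g_1((-2, 0)) = 0
  g_2((-2, 0)) = 0
Stationarity residual: grad f(x) + sum_i lambda_i a_i = (0, 0)
  -> stationarity OK
Primal feasibility (all g_i <= 0): OK
Dual feasibility (all lambda_i >= 0): FAILS
Complementary slackness (lambda_i * g_i(x) = 0 for all i): OK

Verdict: the first failing condition is dual_feasibility -> dual.

dual


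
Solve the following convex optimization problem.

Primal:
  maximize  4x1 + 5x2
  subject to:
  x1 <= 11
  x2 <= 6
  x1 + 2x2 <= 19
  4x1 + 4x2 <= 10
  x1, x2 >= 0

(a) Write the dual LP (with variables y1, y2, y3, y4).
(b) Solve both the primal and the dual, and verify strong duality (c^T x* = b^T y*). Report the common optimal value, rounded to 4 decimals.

The standard primal-dual pair for 'max c^T x s.t. A x <= b, x >= 0' is:
  Dual:  min b^T y  s.t.  A^T y >= c,  y >= 0.

So the dual LP is:
  minimize  11y1 + 6y2 + 19y3 + 10y4
  subject to:
    y1 + y3 + 4y4 >= 4
    y2 + 2y3 + 4y4 >= 5
    y1, y2, y3, y4 >= 0

Solving the primal: x* = (0, 2.5).
  primal value c^T x* = 12.5.
Solving the dual: y* = (0, 0, 0, 1.25).
  dual value b^T y* = 12.5.
Strong duality: c^T x* = b^T y*. Confirmed.

12.5


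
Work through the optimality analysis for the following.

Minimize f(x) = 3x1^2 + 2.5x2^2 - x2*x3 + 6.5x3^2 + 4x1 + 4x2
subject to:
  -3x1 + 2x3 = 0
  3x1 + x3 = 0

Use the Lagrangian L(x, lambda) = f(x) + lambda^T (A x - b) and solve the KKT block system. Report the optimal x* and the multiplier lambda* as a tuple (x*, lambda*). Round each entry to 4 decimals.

Form the Lagrangian:
  L(x, lambda) = (1/2) x^T Q x + c^T x + lambda^T (A x - b)
Stationarity (grad_x L = 0): Q x + c + A^T lambda = 0.
Primal feasibility: A x = b.

This gives the KKT block system:
  [ Q   A^T ] [ x     ]   [-c ]
  [ A    0  ] [ lambda ] = [ b ]

Solving the linear system:
  x*      = (0, -0.8, 0)
  lambda* = (0.1778, -1.1556)
  f(x*)   = -1.6

x* = (0, -0.8, 0), lambda* = (0.1778, -1.1556)


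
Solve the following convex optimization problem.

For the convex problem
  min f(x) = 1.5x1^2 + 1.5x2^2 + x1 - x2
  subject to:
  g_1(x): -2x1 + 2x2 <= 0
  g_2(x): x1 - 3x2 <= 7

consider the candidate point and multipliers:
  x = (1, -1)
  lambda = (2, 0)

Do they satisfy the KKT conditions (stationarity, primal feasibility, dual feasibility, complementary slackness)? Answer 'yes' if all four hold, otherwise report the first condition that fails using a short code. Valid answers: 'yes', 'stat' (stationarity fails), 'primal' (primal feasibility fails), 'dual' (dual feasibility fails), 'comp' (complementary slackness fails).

Gradient of f: grad f(x) = Q x + c = (4, -4)
Constraint values g_i(x) = a_i^T x - b_i:
  g_1((1, -1)) = -4
  g_2((1, -1)) = -3
Stationarity residual: grad f(x) + sum_i lambda_i a_i = (0, 0)
  -> stationarity OK
Primal feasibility (all g_i <= 0): OK
Dual feasibility (all lambda_i >= 0): OK
Complementary slackness (lambda_i * g_i(x) = 0 for all i): FAILS

Verdict: the first failing condition is complementary_slackness -> comp.

comp


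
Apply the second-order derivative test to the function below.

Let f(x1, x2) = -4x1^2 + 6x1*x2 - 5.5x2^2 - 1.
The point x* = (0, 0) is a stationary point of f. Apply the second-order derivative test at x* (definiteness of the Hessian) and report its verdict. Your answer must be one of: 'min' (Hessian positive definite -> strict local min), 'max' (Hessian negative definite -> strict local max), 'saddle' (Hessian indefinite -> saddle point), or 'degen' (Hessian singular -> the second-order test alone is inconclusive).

Compute the Hessian H = grad^2 f:
  H = [[-8, 6], [6, -11]]
Verify stationarity: grad f(x*) = H x* + g = (0, 0).
Eigenvalues of H: -15.6847, -3.3153.
Both eigenvalues < 0, so H is negative definite -> x* is a strict local max.

max


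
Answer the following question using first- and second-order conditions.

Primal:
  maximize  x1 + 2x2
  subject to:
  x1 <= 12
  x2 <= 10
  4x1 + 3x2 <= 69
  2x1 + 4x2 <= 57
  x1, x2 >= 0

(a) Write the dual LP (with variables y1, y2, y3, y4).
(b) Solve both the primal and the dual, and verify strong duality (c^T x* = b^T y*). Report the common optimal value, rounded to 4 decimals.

The standard primal-dual pair for 'max c^T x s.t. A x <= b, x >= 0' is:
  Dual:  min b^T y  s.t.  A^T y >= c,  y >= 0.

So the dual LP is:
  minimize  12y1 + 10y2 + 69y3 + 57y4
  subject to:
    y1 + 4y3 + 2y4 >= 1
    y2 + 3y3 + 4y4 >= 2
    y1, y2, y3, y4 >= 0

Solving the primal: x* = (10.5, 9).
  primal value c^T x* = 28.5.
Solving the dual: y* = (0, 0, 0, 0.5).
  dual value b^T y* = 28.5.
Strong duality: c^T x* = b^T y*. Confirmed.

28.5


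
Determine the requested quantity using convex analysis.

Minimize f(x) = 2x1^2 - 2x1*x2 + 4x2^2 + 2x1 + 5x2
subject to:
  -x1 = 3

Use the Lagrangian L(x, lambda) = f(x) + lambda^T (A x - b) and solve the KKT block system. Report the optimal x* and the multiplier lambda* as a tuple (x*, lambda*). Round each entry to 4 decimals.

Form the Lagrangian:
  L(x, lambda) = (1/2) x^T Q x + c^T x + lambda^T (A x - b)
Stationarity (grad_x L = 0): Q x + c + A^T lambda = 0.
Primal feasibility: A x = b.

This gives the KKT block system:
  [ Q   A^T ] [ x     ]   [-c ]
  [ A    0  ] [ lambda ] = [ b ]

Solving the linear system:
  x*      = (-3, -1.375)
  lambda* = (-7.25)
  f(x*)   = 4.4375

x* = (-3, -1.375), lambda* = (-7.25)


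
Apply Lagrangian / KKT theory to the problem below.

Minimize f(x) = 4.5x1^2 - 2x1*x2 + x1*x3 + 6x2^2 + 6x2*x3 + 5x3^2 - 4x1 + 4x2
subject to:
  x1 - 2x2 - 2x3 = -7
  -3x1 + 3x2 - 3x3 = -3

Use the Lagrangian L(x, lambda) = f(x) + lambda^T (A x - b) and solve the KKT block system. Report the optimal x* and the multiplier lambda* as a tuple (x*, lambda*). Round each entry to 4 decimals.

Form the Lagrangian:
  L(x, lambda) = (1/2) x^T Q x + c^T x + lambda^T (A x - b)
Stationarity (grad_x L = 0): Q x + c + A^T lambda = 0.
Primal feasibility: A x = b.

This gives the KKT block system:
  [ Q   A^T ] [ x     ]   [-c ]
  [ A    0  ] [ lambda ] = [ b ]

Solving the linear system:
  x*      = (-1.1882, 0.3588, 2.5471)
  lambda* = (13.1, 0.0784)
  f(x*)   = 49.0618

x* = (-1.1882, 0.3588, 2.5471), lambda* = (13.1, 0.0784)


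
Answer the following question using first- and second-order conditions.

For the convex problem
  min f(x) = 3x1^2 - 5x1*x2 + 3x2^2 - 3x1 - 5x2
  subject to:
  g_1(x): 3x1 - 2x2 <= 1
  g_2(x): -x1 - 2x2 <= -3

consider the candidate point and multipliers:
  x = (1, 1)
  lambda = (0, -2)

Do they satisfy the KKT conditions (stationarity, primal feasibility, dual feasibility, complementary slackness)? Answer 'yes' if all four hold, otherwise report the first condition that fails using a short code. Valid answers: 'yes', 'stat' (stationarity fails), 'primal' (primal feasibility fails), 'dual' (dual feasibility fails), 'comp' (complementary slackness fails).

Gradient of f: grad f(x) = Q x + c = (-2, -4)
Constraint values g_i(x) = a_i^T x - b_i:
  g_1((1, 1)) = 0
  g_2((1, 1)) = 0
Stationarity residual: grad f(x) + sum_i lambda_i a_i = (0, 0)
  -> stationarity OK
Primal feasibility (all g_i <= 0): OK
Dual feasibility (all lambda_i >= 0): FAILS
Complementary slackness (lambda_i * g_i(x) = 0 for all i): OK

Verdict: the first failing condition is dual_feasibility -> dual.

dual


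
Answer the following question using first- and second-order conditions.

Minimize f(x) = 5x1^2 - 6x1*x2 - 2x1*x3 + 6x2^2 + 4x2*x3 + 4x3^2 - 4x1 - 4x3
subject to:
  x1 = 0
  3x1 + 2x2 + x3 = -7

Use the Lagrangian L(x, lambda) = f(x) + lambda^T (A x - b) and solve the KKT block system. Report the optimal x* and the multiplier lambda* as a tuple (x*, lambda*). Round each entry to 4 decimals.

Form the Lagrangian:
  L(x, lambda) = (1/2) x^T Q x + c^T x + lambda^T (A x - b)
Stationarity (grad_x L = 0): Q x + c + A^T lambda = 0.
Primal feasibility: A x = b.

This gives the KKT block system:
  [ Q   A^T ] [ x     ]   [-c ]
  [ A    0  ] [ lambda ] = [ b ]

Solving the linear system:
  x*      = (0, -3.2857, -0.4286)
  lambda* = (-78.2857, 20.5714)
  f(x*)   = 72.8571

x* = (0, -3.2857, -0.4286), lambda* = (-78.2857, 20.5714)


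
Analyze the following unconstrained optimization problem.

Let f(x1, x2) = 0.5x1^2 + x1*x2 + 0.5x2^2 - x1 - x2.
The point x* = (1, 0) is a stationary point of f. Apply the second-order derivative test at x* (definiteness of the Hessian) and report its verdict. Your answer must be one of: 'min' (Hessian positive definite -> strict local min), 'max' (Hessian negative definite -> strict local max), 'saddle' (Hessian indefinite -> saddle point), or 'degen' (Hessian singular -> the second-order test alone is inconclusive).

Compute the Hessian H = grad^2 f:
  H = [[1, 1], [1, 1]]
Verify stationarity: grad f(x*) = H x* + g = (0, 0).
Eigenvalues of H: 0, 2.
H has a zero eigenvalue (singular; positive semidefinite but not definite), so H is neither positive definite, negative definite, nor indefinite. The second-order test alone is inconclusive -> degen.
(Indeed, f is constant along the null direction of H through x*, so x* is not a strict local extremum.)

degen


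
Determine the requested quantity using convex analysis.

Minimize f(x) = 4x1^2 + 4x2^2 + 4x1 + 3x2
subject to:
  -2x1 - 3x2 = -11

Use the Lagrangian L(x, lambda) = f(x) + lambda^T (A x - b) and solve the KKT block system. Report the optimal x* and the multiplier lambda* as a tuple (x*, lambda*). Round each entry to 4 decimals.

Form the Lagrangian:
  L(x, lambda) = (1/2) x^T Q x + c^T x + lambda^T (A x - b)
Stationarity (grad_x L = 0): Q x + c + A^T lambda = 0.
Primal feasibility: A x = b.

This gives the KKT block system:
  [ Q   A^T ] [ x     ]   [-c ]
  [ A    0  ] [ lambda ] = [ b ]

Solving the linear system:
  x*      = (1.5192, 2.6538)
  lambda* = (8.0769)
  f(x*)   = 51.4423

x* = (1.5192, 2.6538), lambda* = (8.0769)


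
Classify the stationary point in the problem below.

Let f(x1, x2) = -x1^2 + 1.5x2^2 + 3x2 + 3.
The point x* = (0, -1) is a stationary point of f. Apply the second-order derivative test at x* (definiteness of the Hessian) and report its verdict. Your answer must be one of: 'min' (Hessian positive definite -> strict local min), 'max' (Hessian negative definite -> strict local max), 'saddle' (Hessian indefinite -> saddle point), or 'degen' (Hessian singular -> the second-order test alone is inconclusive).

Compute the Hessian H = grad^2 f:
  H = [[-2, 0], [0, 3]]
Verify stationarity: grad f(x*) = H x* + g = (0, 0).
Eigenvalues of H: -2, 3.
Eigenvalues have mixed signs, so H is indefinite -> x* is a saddle point.

saddle


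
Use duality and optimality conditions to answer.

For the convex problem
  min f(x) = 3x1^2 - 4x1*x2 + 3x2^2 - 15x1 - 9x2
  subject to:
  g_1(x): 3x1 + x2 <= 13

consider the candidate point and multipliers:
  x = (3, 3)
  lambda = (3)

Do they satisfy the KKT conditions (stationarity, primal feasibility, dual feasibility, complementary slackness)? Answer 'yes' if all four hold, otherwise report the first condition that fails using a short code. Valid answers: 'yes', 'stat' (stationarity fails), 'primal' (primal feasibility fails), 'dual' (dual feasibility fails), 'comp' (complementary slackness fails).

Gradient of f: grad f(x) = Q x + c = (-9, -3)
Constraint values g_i(x) = a_i^T x - b_i:
  g_1((3, 3)) = -1
Stationarity residual: grad f(x) + sum_i lambda_i a_i = (0, 0)
  -> stationarity OK
Primal feasibility (all g_i <= 0): OK
Dual feasibility (all lambda_i >= 0): OK
Complementary slackness (lambda_i * g_i(x) = 0 for all i): FAILS

Verdict: the first failing condition is complementary_slackness -> comp.

comp


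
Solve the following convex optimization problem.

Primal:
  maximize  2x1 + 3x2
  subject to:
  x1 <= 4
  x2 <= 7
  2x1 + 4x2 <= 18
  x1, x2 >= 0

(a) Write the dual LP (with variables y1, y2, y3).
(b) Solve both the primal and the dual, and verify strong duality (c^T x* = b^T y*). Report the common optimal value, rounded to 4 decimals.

The standard primal-dual pair for 'max c^T x s.t. A x <= b, x >= 0' is:
  Dual:  min b^T y  s.t.  A^T y >= c,  y >= 0.

So the dual LP is:
  minimize  4y1 + 7y2 + 18y3
  subject to:
    y1 + 2y3 >= 2
    y2 + 4y3 >= 3
    y1, y2, y3 >= 0

Solving the primal: x* = (4, 2.5).
  primal value c^T x* = 15.5.
Solving the dual: y* = (0.5, 0, 0.75).
  dual value b^T y* = 15.5.
Strong duality: c^T x* = b^T y*. Confirmed.

15.5


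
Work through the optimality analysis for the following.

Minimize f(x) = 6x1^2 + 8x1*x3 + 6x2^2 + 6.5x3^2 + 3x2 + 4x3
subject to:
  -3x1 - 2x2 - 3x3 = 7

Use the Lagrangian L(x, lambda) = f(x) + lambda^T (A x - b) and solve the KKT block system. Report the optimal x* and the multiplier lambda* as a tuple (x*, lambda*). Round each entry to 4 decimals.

Form the Lagrangian:
  L(x, lambda) = (1/2) x^T Q x + c^T x + lambda^T (A x - b)
Stationarity (grad_x L = 0): Q x + c + A^T lambda = 0.
Primal feasibility: A x = b.

This gives the KKT block system:
  [ Q   A^T ] [ x     ]   [-c ]
  [ A    0  ] [ lambda ] = [ b ]

Solving the linear system:
  x*      = (-0.4552, -1.0709, -1.1642)
  lambda* = (-4.9254)
  f(x*)   = 13.3041

x* = (-0.4552, -1.0709, -1.1642), lambda* = (-4.9254)


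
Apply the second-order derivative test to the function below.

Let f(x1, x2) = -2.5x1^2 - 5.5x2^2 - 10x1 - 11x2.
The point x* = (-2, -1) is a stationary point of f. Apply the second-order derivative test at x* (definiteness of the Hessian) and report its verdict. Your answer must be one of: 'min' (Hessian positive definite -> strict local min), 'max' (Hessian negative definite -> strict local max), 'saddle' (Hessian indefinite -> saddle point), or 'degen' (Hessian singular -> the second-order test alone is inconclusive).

Compute the Hessian H = grad^2 f:
  H = [[-5, 0], [0, -11]]
Verify stationarity: grad f(x*) = H x* + g = (0, 0).
Eigenvalues of H: -11, -5.
Both eigenvalues < 0, so H is negative definite -> x* is a strict local max.

max


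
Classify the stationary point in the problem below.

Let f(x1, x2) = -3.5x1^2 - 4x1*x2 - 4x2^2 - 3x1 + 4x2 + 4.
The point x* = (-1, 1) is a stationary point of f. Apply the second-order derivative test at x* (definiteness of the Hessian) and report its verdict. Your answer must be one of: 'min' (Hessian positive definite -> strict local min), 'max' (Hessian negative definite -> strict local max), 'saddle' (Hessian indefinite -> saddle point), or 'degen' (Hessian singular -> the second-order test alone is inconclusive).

Compute the Hessian H = grad^2 f:
  H = [[-7, -4], [-4, -8]]
Verify stationarity: grad f(x*) = H x* + g = (0, 0).
Eigenvalues of H: -11.5311, -3.4689.
Both eigenvalues < 0, so H is negative definite -> x* is a strict local max.

max


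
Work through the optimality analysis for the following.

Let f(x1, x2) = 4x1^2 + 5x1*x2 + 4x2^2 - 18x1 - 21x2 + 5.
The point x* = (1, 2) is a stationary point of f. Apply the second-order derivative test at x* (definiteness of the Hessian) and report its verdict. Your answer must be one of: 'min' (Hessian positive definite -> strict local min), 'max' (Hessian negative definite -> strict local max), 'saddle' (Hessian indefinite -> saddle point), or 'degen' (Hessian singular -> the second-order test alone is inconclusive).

Compute the Hessian H = grad^2 f:
  H = [[8, 5], [5, 8]]
Verify stationarity: grad f(x*) = H x* + g = (0, 0).
Eigenvalues of H: 3, 13.
Both eigenvalues > 0, so H is positive definite -> x* is a strict local min.

min


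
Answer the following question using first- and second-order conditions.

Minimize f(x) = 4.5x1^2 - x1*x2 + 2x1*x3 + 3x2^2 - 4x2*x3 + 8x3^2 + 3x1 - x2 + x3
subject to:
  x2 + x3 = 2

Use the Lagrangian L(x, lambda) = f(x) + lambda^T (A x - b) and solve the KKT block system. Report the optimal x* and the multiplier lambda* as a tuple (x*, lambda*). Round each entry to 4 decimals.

Form the Lagrangian:
  L(x, lambda) = (1/2) x^T Q x + c^T x + lambda^T (A x - b)
Stationarity (grad_x L = 0): Q x + c + A^T lambda = 0.
Primal feasibility: A x = b.

This gives the KKT block system:
  [ Q   A^T ] [ x     ]   [-c ]
  [ A    0  ] [ lambda ] = [ b ]

Solving the linear system:
  x*      = (-0.3218, 1.3678, 0.6322)
  lambda* = (-5)
  f(x*)   = 4.1494

x* = (-0.3218, 1.3678, 0.6322), lambda* = (-5)


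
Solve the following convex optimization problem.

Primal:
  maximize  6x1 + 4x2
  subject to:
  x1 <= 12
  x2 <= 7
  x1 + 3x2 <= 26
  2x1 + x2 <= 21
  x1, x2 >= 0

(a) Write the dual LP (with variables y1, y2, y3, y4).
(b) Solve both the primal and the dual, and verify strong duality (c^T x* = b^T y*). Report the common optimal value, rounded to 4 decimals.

The standard primal-dual pair for 'max c^T x s.t. A x <= b, x >= 0' is:
  Dual:  min b^T y  s.t.  A^T y >= c,  y >= 0.

So the dual LP is:
  minimize  12y1 + 7y2 + 26y3 + 21y4
  subject to:
    y1 + y3 + 2y4 >= 6
    y2 + 3y3 + y4 >= 4
    y1, y2, y3, y4 >= 0

Solving the primal: x* = (7.4, 6.2).
  primal value c^T x* = 69.2.
Solving the dual: y* = (0, 0, 0.4, 2.8).
  dual value b^T y* = 69.2.
Strong duality: c^T x* = b^T y*. Confirmed.

69.2


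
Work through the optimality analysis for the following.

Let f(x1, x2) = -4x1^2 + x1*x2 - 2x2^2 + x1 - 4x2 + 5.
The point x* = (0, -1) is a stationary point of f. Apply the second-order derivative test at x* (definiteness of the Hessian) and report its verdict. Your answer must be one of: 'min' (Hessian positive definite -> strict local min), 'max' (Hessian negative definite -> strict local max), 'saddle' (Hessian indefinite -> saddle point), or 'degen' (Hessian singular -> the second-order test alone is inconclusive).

Compute the Hessian H = grad^2 f:
  H = [[-8, 1], [1, -4]]
Verify stationarity: grad f(x*) = H x* + g = (0, 0).
Eigenvalues of H: -8.2361, -3.7639.
Both eigenvalues < 0, so H is negative definite -> x* is a strict local max.

max


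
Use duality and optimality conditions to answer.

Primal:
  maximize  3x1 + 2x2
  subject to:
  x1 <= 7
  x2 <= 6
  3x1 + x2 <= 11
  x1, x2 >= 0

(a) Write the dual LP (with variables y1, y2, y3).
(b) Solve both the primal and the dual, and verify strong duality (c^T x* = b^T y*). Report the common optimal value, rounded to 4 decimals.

The standard primal-dual pair for 'max c^T x s.t. A x <= b, x >= 0' is:
  Dual:  min b^T y  s.t.  A^T y >= c,  y >= 0.

So the dual LP is:
  minimize  7y1 + 6y2 + 11y3
  subject to:
    y1 + 3y3 >= 3
    y2 + y3 >= 2
    y1, y2, y3 >= 0

Solving the primal: x* = (1.6667, 6).
  primal value c^T x* = 17.
Solving the dual: y* = (0, 1, 1).
  dual value b^T y* = 17.
Strong duality: c^T x* = b^T y*. Confirmed.

17


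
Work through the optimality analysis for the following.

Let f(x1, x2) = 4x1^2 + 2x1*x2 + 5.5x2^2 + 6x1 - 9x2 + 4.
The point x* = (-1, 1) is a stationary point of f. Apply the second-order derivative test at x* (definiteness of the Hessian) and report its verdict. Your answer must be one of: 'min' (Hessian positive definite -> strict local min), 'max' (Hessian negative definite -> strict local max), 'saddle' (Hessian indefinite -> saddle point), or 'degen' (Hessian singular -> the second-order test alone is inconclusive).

Compute the Hessian H = grad^2 f:
  H = [[8, 2], [2, 11]]
Verify stationarity: grad f(x*) = H x* + g = (0, 0).
Eigenvalues of H: 7, 12.
Both eigenvalues > 0, so H is positive definite -> x* is a strict local min.

min


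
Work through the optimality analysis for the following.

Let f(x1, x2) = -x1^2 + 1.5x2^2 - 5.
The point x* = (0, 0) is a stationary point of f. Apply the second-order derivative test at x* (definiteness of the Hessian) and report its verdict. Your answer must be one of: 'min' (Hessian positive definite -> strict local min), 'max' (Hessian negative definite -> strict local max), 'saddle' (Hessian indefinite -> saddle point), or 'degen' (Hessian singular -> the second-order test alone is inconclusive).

Compute the Hessian H = grad^2 f:
  H = [[-2, 0], [0, 3]]
Verify stationarity: grad f(x*) = H x* + g = (0, 0).
Eigenvalues of H: -2, 3.
Eigenvalues have mixed signs, so H is indefinite -> x* is a saddle point.

saddle


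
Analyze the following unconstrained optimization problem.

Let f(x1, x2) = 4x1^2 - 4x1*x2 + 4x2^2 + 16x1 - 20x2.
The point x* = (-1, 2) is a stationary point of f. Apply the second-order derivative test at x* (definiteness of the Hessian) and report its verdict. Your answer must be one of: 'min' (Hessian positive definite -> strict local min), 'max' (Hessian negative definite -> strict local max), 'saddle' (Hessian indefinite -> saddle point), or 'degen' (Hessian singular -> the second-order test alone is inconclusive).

Compute the Hessian H = grad^2 f:
  H = [[8, -4], [-4, 8]]
Verify stationarity: grad f(x*) = H x* + g = (0, 0).
Eigenvalues of H: 4, 12.
Both eigenvalues > 0, so H is positive definite -> x* is a strict local min.

min


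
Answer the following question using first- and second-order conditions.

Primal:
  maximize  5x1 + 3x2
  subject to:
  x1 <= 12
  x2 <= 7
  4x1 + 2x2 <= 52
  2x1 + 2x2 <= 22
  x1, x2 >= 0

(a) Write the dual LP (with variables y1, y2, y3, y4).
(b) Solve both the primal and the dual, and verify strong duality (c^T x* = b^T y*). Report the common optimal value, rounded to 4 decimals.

The standard primal-dual pair for 'max c^T x s.t. A x <= b, x >= 0' is:
  Dual:  min b^T y  s.t.  A^T y >= c,  y >= 0.

So the dual LP is:
  minimize  12y1 + 7y2 + 52y3 + 22y4
  subject to:
    y1 + 4y3 + 2y4 >= 5
    y2 + 2y3 + 2y4 >= 3
    y1, y2, y3, y4 >= 0

Solving the primal: x* = (11, 0).
  primal value c^T x* = 55.
Solving the dual: y* = (0, 0, 0, 2.5).
  dual value b^T y* = 55.
Strong duality: c^T x* = b^T y*. Confirmed.

55


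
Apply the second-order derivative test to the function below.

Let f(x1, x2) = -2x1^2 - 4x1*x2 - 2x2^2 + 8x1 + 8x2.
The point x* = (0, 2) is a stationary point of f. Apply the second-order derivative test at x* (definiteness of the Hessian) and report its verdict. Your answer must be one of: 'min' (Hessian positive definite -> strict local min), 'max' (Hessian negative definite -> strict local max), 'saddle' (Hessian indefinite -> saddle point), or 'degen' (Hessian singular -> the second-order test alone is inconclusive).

Compute the Hessian H = grad^2 f:
  H = [[-4, -4], [-4, -4]]
Verify stationarity: grad f(x*) = H x* + g = (0, 0).
Eigenvalues of H: -8, 0.
H has a zero eigenvalue (singular; negative semidefinite but not definite), so H is neither positive definite, negative definite, nor indefinite. The second-order test alone is inconclusive -> degen.
(Indeed, f is constant along the null direction of H through x*, so x* is not a strict local extremum.)

degen


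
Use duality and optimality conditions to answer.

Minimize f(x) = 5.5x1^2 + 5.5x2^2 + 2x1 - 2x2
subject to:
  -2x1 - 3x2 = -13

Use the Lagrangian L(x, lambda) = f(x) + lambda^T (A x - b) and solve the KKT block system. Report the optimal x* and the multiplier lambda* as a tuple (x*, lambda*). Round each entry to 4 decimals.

Form the Lagrangian:
  L(x, lambda) = (1/2) x^T Q x + c^T x + lambda^T (A x - b)
Stationarity (grad_x L = 0): Q x + c + A^T lambda = 0.
Primal feasibility: A x = b.

This gives the KKT block system:
  [ Q   A^T ] [ x     ]   [-c ]
  [ A    0  ] [ lambda ] = [ b ]

Solving the linear system:
  x*      = (1.7902, 3.1399)
  lambda* = (10.8462)
  f(x*)   = 69.1503

x* = (1.7902, 3.1399), lambda* = (10.8462)


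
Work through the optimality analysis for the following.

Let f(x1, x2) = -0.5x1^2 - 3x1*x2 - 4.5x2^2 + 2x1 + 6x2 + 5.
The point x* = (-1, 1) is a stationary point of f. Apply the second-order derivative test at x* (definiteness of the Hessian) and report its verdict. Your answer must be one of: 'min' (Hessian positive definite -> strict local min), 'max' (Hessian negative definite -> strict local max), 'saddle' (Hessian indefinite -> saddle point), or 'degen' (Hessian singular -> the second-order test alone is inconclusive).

Compute the Hessian H = grad^2 f:
  H = [[-1, -3], [-3, -9]]
Verify stationarity: grad f(x*) = H x* + g = (0, 0).
Eigenvalues of H: -10, 0.
H has a zero eigenvalue (singular; negative semidefinite but not definite), so H is neither positive definite, negative definite, nor indefinite. The second-order test alone is inconclusive -> degen.
(Indeed, f is constant along the null direction of H through x*, so x* is not a strict local extremum.)

degen


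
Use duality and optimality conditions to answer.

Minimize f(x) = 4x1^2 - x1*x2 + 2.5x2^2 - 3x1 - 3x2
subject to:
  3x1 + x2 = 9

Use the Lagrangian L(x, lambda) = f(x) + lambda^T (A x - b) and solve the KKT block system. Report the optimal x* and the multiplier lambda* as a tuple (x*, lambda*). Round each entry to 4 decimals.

Form the Lagrangian:
  L(x, lambda) = (1/2) x^T Q x + c^T x + lambda^T (A x - b)
Stationarity (grad_x L = 0): Q x + c + A^T lambda = 0.
Primal feasibility: A x = b.

This gives the KKT block system:
  [ Q   A^T ] [ x     ]   [-c ]
  [ A    0  ] [ lambda ] = [ b ]

Solving the linear system:
  x*      = (2.339, 1.9831)
  lambda* = (-4.5763)
  f(x*)   = 14.1102

x* = (2.339, 1.9831), lambda* = (-4.5763)


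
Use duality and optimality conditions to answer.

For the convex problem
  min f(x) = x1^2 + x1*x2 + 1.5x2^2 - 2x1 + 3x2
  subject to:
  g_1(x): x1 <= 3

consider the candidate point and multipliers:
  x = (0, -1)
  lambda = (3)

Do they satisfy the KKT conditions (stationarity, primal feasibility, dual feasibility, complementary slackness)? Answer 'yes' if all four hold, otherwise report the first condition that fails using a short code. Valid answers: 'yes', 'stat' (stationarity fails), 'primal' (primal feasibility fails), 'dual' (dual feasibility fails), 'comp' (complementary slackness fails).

Gradient of f: grad f(x) = Q x + c = (-3, 0)
Constraint values g_i(x) = a_i^T x - b_i:
  g_1((0, -1)) = -3
Stationarity residual: grad f(x) + sum_i lambda_i a_i = (0, 0)
  -> stationarity OK
Primal feasibility (all g_i <= 0): OK
Dual feasibility (all lambda_i >= 0): OK
Complementary slackness (lambda_i * g_i(x) = 0 for all i): FAILS

Verdict: the first failing condition is complementary_slackness -> comp.

comp


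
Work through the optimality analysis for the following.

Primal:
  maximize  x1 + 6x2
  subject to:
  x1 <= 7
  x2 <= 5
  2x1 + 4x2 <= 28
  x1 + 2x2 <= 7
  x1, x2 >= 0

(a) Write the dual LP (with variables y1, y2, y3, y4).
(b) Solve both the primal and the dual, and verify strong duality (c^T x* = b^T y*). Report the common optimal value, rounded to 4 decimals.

The standard primal-dual pair for 'max c^T x s.t. A x <= b, x >= 0' is:
  Dual:  min b^T y  s.t.  A^T y >= c,  y >= 0.

So the dual LP is:
  minimize  7y1 + 5y2 + 28y3 + 7y4
  subject to:
    y1 + 2y3 + y4 >= 1
    y2 + 4y3 + 2y4 >= 6
    y1, y2, y3, y4 >= 0

Solving the primal: x* = (0, 3.5).
  primal value c^T x* = 21.
Solving the dual: y* = (0, 0, 0, 3).
  dual value b^T y* = 21.
Strong duality: c^T x* = b^T y*. Confirmed.

21


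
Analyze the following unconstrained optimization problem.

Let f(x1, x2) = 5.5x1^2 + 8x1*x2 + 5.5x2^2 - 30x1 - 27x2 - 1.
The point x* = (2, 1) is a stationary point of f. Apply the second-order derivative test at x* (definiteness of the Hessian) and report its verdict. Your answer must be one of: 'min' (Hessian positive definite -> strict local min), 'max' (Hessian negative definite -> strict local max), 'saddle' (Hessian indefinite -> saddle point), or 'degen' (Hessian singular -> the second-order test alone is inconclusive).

Compute the Hessian H = grad^2 f:
  H = [[11, 8], [8, 11]]
Verify stationarity: grad f(x*) = H x* + g = (0, 0).
Eigenvalues of H: 3, 19.
Both eigenvalues > 0, so H is positive definite -> x* is a strict local min.

min


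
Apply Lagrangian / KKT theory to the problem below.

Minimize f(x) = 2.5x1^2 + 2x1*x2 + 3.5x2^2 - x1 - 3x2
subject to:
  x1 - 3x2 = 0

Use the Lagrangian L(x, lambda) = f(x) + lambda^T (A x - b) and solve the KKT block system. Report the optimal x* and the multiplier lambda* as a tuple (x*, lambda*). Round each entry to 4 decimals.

Form the Lagrangian:
  L(x, lambda) = (1/2) x^T Q x + c^T x + lambda^T (A x - b)
Stationarity (grad_x L = 0): Q x + c + A^T lambda = 0.
Primal feasibility: A x = b.

This gives the KKT block system:
  [ Q   A^T ] [ x     ]   [-c ]
  [ A    0  ] [ lambda ] = [ b ]

Solving the linear system:
  x*      = (0.2812, 0.0938)
  lambda* = (-0.5938)
  f(x*)   = -0.2813

x* = (0.2812, 0.0938), lambda* = (-0.5938)


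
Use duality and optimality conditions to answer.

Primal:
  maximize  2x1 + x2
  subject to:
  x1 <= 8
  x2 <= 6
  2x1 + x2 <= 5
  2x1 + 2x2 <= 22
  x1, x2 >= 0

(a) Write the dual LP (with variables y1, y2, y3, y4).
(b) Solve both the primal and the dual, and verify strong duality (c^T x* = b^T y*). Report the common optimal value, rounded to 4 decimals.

The standard primal-dual pair for 'max c^T x s.t. A x <= b, x >= 0' is:
  Dual:  min b^T y  s.t.  A^T y >= c,  y >= 0.

So the dual LP is:
  minimize  8y1 + 6y2 + 5y3 + 22y4
  subject to:
    y1 + 2y3 + 2y4 >= 2
    y2 + y3 + 2y4 >= 1
    y1, y2, y3, y4 >= 0

Solving the primal: x* = (2.5, 0).
  primal value c^T x* = 5.
Solving the dual: y* = (0, 0, 1, 0).
  dual value b^T y* = 5.
Strong duality: c^T x* = b^T y*. Confirmed.

5


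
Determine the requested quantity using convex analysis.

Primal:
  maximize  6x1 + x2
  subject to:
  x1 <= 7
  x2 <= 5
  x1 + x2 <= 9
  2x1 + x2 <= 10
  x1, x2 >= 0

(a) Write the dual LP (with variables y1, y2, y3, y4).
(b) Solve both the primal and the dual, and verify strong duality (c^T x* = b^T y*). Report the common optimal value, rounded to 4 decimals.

The standard primal-dual pair for 'max c^T x s.t. A x <= b, x >= 0' is:
  Dual:  min b^T y  s.t.  A^T y >= c,  y >= 0.

So the dual LP is:
  minimize  7y1 + 5y2 + 9y3 + 10y4
  subject to:
    y1 + y3 + 2y4 >= 6
    y2 + y3 + y4 >= 1
    y1, y2, y3, y4 >= 0

Solving the primal: x* = (5, 0).
  primal value c^T x* = 30.
Solving the dual: y* = (0, 0, 0, 3).
  dual value b^T y* = 30.
Strong duality: c^T x* = b^T y*. Confirmed.

30


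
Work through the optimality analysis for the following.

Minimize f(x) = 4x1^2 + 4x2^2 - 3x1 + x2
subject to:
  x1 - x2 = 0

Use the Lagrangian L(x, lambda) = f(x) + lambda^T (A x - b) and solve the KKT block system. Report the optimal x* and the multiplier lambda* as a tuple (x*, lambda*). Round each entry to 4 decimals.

Form the Lagrangian:
  L(x, lambda) = (1/2) x^T Q x + c^T x + lambda^T (A x - b)
Stationarity (grad_x L = 0): Q x + c + A^T lambda = 0.
Primal feasibility: A x = b.

This gives the KKT block system:
  [ Q   A^T ] [ x     ]   [-c ]
  [ A    0  ] [ lambda ] = [ b ]

Solving the linear system:
  x*      = (0.125, 0.125)
  lambda* = (2)
  f(x*)   = -0.125

x* = (0.125, 0.125), lambda* = (2)


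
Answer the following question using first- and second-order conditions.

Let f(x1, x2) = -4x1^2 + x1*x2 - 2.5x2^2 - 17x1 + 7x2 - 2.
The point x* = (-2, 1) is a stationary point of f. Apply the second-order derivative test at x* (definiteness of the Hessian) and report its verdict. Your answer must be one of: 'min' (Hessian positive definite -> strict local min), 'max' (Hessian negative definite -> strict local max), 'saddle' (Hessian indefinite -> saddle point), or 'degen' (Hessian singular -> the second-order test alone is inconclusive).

Compute the Hessian H = grad^2 f:
  H = [[-8, 1], [1, -5]]
Verify stationarity: grad f(x*) = H x* + g = (0, 0).
Eigenvalues of H: -8.3028, -4.6972.
Both eigenvalues < 0, so H is negative definite -> x* is a strict local max.

max


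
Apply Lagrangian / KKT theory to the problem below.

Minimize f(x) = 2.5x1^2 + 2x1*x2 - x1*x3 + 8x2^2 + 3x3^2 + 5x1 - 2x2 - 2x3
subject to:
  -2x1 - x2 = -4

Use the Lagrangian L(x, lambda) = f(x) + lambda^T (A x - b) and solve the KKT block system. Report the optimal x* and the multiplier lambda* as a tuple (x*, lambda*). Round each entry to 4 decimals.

Form the Lagrangian:
  L(x, lambda) = (1/2) x^T Q x + c^T x + lambda^T (A x - b)
Stationarity (grad_x L = 0): Q x + c + A^T lambda = 0.
Primal feasibility: A x = b.

This gives the KKT block system:
  [ Q   A^T ] [ x     ]   [-c ]
  [ A    0  ] [ lambda ] = [ b ]

Solving the linear system:
  x*      = (1.8301, 0.3397, 0.6384)
  lambda* = (7.0959)
  f(x*)   = 17.789

x* = (1.8301, 0.3397, 0.6384), lambda* = (7.0959)


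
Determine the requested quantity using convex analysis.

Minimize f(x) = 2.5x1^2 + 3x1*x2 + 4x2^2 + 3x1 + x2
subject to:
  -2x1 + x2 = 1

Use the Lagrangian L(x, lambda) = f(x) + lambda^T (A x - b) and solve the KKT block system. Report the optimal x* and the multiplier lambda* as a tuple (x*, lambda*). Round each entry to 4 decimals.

Form the Lagrangian:
  L(x, lambda) = (1/2) x^T Q x + c^T x + lambda^T (A x - b)
Stationarity (grad_x L = 0): Q x + c + A^T lambda = 0.
Primal feasibility: A x = b.

This gives the KKT block system:
  [ Q   A^T ] [ x     ]   [-c ]
  [ A    0  ] [ lambda ] = [ b ]

Solving the linear system:
  x*      = (-0.4898, 0.0204)
  lambda* = (0.3061)
  f(x*)   = -0.8776

x* = (-0.4898, 0.0204), lambda* = (0.3061)


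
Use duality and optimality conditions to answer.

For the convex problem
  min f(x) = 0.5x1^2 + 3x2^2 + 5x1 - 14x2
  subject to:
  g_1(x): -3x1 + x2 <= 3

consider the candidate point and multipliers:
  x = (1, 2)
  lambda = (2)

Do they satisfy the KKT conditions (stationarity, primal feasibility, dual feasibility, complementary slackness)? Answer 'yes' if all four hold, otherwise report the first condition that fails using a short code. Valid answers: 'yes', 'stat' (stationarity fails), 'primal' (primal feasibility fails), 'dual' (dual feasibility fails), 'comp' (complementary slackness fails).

Gradient of f: grad f(x) = Q x + c = (6, -2)
Constraint values g_i(x) = a_i^T x - b_i:
  g_1((1, 2)) = -4
Stationarity residual: grad f(x) + sum_i lambda_i a_i = (0, 0)
  -> stationarity OK
Primal feasibility (all g_i <= 0): OK
Dual feasibility (all lambda_i >= 0): OK
Complementary slackness (lambda_i * g_i(x) = 0 for all i): FAILS

Verdict: the first failing condition is complementary_slackness -> comp.

comp


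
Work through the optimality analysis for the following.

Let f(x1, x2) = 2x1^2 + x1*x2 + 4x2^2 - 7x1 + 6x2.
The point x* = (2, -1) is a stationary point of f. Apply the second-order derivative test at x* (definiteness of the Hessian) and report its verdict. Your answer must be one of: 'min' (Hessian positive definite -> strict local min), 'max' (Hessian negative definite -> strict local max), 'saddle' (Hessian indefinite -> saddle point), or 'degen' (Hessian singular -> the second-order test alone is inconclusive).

Compute the Hessian H = grad^2 f:
  H = [[4, 1], [1, 8]]
Verify stationarity: grad f(x*) = H x* + g = (0, 0).
Eigenvalues of H: 3.7639, 8.2361.
Both eigenvalues > 0, so H is positive definite -> x* is a strict local min.

min


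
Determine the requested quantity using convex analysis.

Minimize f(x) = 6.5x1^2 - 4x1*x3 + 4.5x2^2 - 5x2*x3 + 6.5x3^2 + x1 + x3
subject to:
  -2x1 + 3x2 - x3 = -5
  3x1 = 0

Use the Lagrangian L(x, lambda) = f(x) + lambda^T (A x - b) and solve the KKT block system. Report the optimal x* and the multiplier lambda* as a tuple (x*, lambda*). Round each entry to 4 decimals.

Form the Lagrangian:
  L(x, lambda) = (1/2) x^T Q x + c^T x + lambda^T (A x - b)
Stationarity (grad_x L = 0): Q x + c + A^T lambda = 0.
Primal feasibility: A x = b.

This gives the KKT block system:
  [ Q   A^T ] [ x     ]   [-c ]
  [ A    0  ] [ lambda ] = [ b ]

Solving the linear system:
  x*      = (0, -1.8021, -0.4062)
  lambda* = (4.7292, 2.2778)
  f(x*)   = 11.6198

x* = (0, -1.8021, -0.4062), lambda* = (4.7292, 2.2778)


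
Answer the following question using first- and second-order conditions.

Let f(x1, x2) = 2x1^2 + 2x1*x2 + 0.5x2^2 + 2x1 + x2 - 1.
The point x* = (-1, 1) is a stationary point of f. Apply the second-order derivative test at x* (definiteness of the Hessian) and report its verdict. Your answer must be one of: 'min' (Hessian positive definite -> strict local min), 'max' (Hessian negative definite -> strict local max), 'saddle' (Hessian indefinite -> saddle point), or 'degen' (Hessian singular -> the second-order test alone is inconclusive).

Compute the Hessian H = grad^2 f:
  H = [[4, 2], [2, 1]]
Verify stationarity: grad f(x*) = H x* + g = (0, 0).
Eigenvalues of H: 0, 5.
H has a zero eigenvalue (singular; positive semidefinite but not definite), so H is neither positive definite, negative definite, nor indefinite. The second-order test alone is inconclusive -> degen.
(Indeed, f is constant along the null direction of H through x*, so x* is not a strict local extremum.)

degen


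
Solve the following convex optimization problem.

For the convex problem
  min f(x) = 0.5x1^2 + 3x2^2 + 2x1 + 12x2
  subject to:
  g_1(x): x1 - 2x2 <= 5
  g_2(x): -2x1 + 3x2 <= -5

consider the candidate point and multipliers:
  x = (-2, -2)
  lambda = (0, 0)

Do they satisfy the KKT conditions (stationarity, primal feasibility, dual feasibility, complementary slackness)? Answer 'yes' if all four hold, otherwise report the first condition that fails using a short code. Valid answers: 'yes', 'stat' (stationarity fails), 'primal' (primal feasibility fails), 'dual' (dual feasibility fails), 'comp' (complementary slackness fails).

Gradient of f: grad f(x) = Q x + c = (0, 0)
Constraint values g_i(x) = a_i^T x - b_i:
  g_1((-2, -2)) = -3
  g_2((-2, -2)) = 3
Stationarity residual: grad f(x) + sum_i lambda_i a_i = (0, 0)
  -> stationarity OK
Primal feasibility (all g_i <= 0): FAILS
Dual feasibility (all lambda_i >= 0): OK
Complementary slackness (lambda_i * g_i(x) = 0 for all i): OK

Verdict: the first failing condition is primal_feasibility -> primal.

primal


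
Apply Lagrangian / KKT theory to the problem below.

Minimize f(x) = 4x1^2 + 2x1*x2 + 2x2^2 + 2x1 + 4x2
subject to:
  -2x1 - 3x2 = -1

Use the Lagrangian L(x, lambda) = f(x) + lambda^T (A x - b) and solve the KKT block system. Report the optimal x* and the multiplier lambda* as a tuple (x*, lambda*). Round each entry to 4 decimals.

Form the Lagrangian:
  L(x, lambda) = (1/2) x^T Q x + c^T x + lambda^T (A x - b)
Stationarity (grad_x L = 0): Q x + c + A^T lambda = 0.
Primal feasibility: A x = b.

This gives the KKT block system:
  [ Q   A^T ] [ x     ]   [-c ]
  [ A    0  ] [ lambda ] = [ b ]

Solving the linear system:
  x*      = (0.125, 0.25)
  lambda* = (1.75)
  f(x*)   = 1.5

x* = (0.125, 0.25), lambda* = (1.75)


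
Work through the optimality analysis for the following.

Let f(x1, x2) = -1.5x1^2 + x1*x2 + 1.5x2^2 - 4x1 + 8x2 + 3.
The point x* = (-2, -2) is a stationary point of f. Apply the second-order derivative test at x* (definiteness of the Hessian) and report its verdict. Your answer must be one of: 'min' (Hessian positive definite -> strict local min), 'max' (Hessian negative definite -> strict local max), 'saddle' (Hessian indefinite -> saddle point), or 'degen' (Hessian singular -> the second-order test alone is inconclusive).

Compute the Hessian H = grad^2 f:
  H = [[-3, 1], [1, 3]]
Verify stationarity: grad f(x*) = H x* + g = (0, 0).
Eigenvalues of H: -3.1623, 3.1623.
Eigenvalues have mixed signs, so H is indefinite -> x* is a saddle point.

saddle
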